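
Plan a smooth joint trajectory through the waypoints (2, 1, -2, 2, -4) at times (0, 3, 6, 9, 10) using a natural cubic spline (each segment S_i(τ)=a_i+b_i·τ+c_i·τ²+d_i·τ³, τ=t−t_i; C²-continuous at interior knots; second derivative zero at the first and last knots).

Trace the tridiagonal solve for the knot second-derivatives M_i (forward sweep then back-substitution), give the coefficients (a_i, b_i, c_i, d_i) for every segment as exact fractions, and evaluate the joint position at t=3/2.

Δ: Δ0=-1/3, Δ1=-1, Δ2=4/3, Δ3=-6
row 1: diag=12, rhs=-4; c'=1/4, d'=-1/3
row 2: denom=12−3·1/4=45/4; d'=(14−3·-1/3)/(45/4)=4/3
row 3: denom=8−3·4/15=36/5; d'=(-44−3·4/3)/(36/5)=-20/3
back: M3=-20/3
back: M2=4/3−4/15·-20/3=28/9
back: M1=-1/3−1/4·28/9=-10/9
M: M0=0, M1=-10/9, M2=28/9, M3=-20/3, M4=0
seg 0: a=2, c=M0/2=0, d=(M1−M0)/(6·3)=-5/81, b=Δ0−h0·(2M0+M1)/6=2/9
seg 1: a=1, c=M1/2=-5/9, d=(M2−M1)/(6·3)=19/81, b=Δ1−h1·(2M1+M2)/6=-13/9
seg 2: a=-2, c=M2/2=14/9, d=(M3−M2)/(6·3)=-44/81, b=Δ2−h2·(2M2+M3)/6=14/9
seg 3: a=2, c=M3/2=-10/3, d=(M4−M3)/(6·1)=10/9, b=Δ3−h3·(2M3+M4)/6=-34/9
t_q=3/2 → seg 0, τ=3/2; S=2+2/9·τ+0·τ²+-5/81·τ³=17/8

  seg 0: a=2 b=2/9 c=0 d=-5/81
  seg 1: a=1 b=-13/9 c=-5/9 d=19/81
  seg 2: a=-2 b=14/9 c=14/9 d=-44/81
  seg 3: a=2 b=-34/9 c=-10/3 d=10/9
S(3/2) = 17/8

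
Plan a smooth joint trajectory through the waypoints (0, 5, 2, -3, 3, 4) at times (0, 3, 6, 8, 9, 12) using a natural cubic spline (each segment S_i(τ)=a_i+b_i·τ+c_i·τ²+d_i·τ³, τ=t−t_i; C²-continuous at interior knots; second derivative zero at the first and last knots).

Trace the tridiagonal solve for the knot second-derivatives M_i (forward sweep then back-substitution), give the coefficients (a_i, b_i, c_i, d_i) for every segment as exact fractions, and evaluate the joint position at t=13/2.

Δ: Δ0=5/3, Δ1=-1, Δ2=-5/2, Δ3=6, Δ4=1/3
row 1: diag=12, rhs=-16; c'=1/4, d'=-4/3
row 2: denom=10−3·1/4=37/4; d'=(-9−3·-4/3)/(37/4)=-20/37
row 3: denom=6−2·8/37=206/37; d'=(51−2·-20/37)/(206/37)=1927/206
row 4: denom=8−1·37/206=1611/206; d'=(-34−1·1927/206)/(1611/206)=-2977/537
back: M4=-2977/537
back: M3=1927/206−37/206·-2977/537=5558/537
back: M2=-20/37−8/37·5558/537=-1492/537
back: M1=-4/3−1/4·-1492/537=-343/537
M: M0=0, M1=-343/537, M2=-1492/537, M3=5558/537, M4=-2977/537, M5=0
seg 0: a=0, c=M0/2=0, d=(M1−M0)/(6·3)=-343/9666, b=Δ0−h0·(2M0+M1)/6=711/358
seg 1: a=5, c=M1/2=-343/1074, d=(M2−M1)/(6·3)=-383/3222, b=Δ1−h1·(2M1+M2)/6=184/179
seg 2: a=2, c=M2/2=-746/537, d=(M3−M2)/(6·2)=1175/1074, b=Δ2−h2·(2M2+M3)/6=-1467/358
seg 3: a=-3, c=M3/2=2779/537, d=(M4−M3)/(6·1)=-2845/1074, b=Δ3−h3·(2M3+M4)/6=3731/1074
seg 4: a=3, c=M4/2=-2977/1074, d=(M5−M4)/(6·3)=2977/9666, b=Δ4−h4·(2M4+M5)/6=1052/179
t_q=13/2 → seg 2, τ=1/2; S=2+-1467/358·τ+-746/537·τ²+1175/1074·τ³=-743/2864

  seg 0: a=0 b=711/358 c=0 d=-343/9666
  seg 1: a=5 b=184/179 c=-343/1074 d=-383/3222
  seg 2: a=2 b=-1467/358 c=-746/537 d=1175/1074
  seg 3: a=-3 b=3731/1074 c=2779/537 d=-2845/1074
  seg 4: a=3 b=1052/179 c=-2977/1074 d=2977/9666
S(13/2) = -743/2864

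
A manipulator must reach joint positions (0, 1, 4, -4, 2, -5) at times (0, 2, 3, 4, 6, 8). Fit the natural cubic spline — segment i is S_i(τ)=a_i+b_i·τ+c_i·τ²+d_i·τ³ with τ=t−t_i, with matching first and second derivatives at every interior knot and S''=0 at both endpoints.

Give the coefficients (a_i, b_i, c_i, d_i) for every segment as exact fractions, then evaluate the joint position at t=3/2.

  seg 0: a=0 b=-382/241 c=0 d=1005/1928
  seg 1: a=1 b=2251/482 c=3015/964 d=-4625/964
  seg 2: a=4 b=-3343/964 c=-2715/241 d=6491/964
  seg 3: a=-4 b=-2795/482 c=8613/964 d=-1093/482
  seg 4: a=2 b=1315/482 c=-4503/964 d=1501/1928
S(3/2) = -9537/15424

Δ: Δ0=1/2, Δ1=3, Δ2=-8, Δ3=3, Δ4=-7/2
row 1: diag=6, rhs=15; c'=1/6, d'=5/2
row 2: denom=4−1·1/6=23/6; d'=(-66−1·5/2)/(23/6)=-411/23
row 3: denom=6−1·6/23=132/23; d'=(66−1·-411/23)/(132/23)=643/44
row 4: denom=8−2·23/66=241/33; d'=(-39−2·643/44)/(241/33)=-4503/482
back: M4=-4503/482
back: M3=643/44−23/66·-4503/482=8613/482
back: M2=-411/23−6/23·8613/482=-5430/241
back: M1=5/2−1/6·-5430/241=3015/482
M: M0=0, M1=3015/482, M2=-5430/241, M3=8613/482, M4=-4503/482, M5=0
seg 0: a=0, c=M0/2=0, d=(M1−M0)/(6·2)=1005/1928, b=Δ0−h0·(2M0+M1)/6=-382/241
seg 1: a=1, c=M1/2=3015/964, d=(M2−M1)/(6·1)=-4625/964, b=Δ1−h1·(2M1+M2)/6=2251/482
seg 2: a=4, c=M2/2=-2715/241, d=(M3−M2)/(6·1)=6491/964, b=Δ2−h2·(2M2+M3)/6=-3343/964
seg 3: a=-4, c=M3/2=8613/964, d=(M4−M3)/(6·2)=-1093/482, b=Δ3−h3·(2M3+M4)/6=-2795/482
seg 4: a=2, c=M4/2=-4503/964, d=(M5−M4)/(6·2)=1501/1928, b=Δ4−h4·(2M4+M5)/6=1315/482
t_q=3/2 → seg 0, τ=3/2; S=0+-382/241·τ+0·τ²+1005/1928·τ³=-9537/15424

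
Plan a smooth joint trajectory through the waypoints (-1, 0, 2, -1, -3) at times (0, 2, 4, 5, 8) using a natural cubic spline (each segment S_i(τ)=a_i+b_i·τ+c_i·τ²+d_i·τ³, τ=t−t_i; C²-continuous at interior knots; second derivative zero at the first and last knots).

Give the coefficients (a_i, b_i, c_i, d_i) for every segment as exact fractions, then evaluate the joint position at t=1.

  seg 0: a=-1 b=-37/1032 c=0 d=553/4128
  seg 1: a=0 b=811/516 c=553/688 d=-2249/4128
  seg 2: a=2 b=-1807/1032 c=-106/43 d=1255/1032
  seg 3: a=-1 b=-1565/516 c=407/344 d=-407/3096
S(1) = -1241/1376

Δ: Δ0=1/2, Δ1=1, Δ2=-3, Δ3=-2/3
row 1: diag=8, rhs=3; c'=1/4, d'=3/8
row 2: denom=6−2·1/4=11/2; d'=(-24−2·3/8)/(11/2)=-9/2
row 3: denom=8−1·2/11=86/11; d'=(14−1·-9/2)/(86/11)=407/172
back: M3=407/172
back: M2=-9/2−2/11·407/172=-212/43
back: M1=3/8−1/4·-212/43=553/344
M: M0=0, M1=553/344, M2=-212/43, M3=407/172, M4=0
seg 0: a=-1, c=M0/2=0, d=(M1−M0)/(6·2)=553/4128, b=Δ0−h0·(2M0+M1)/6=-37/1032
seg 1: a=0, c=M1/2=553/688, d=(M2−M1)/(6·2)=-2249/4128, b=Δ1−h1·(2M1+M2)/6=811/516
seg 2: a=2, c=M2/2=-106/43, d=(M3−M2)/(6·1)=1255/1032, b=Δ2−h2·(2M2+M3)/6=-1807/1032
seg 3: a=-1, c=M3/2=407/344, d=(M4−M3)/(6·3)=-407/3096, b=Δ3−h3·(2M3+M4)/6=-1565/516
t_q=1 → seg 0, τ=1; S=-1+-37/1032·τ+0·τ²+553/4128·τ³=-1241/1376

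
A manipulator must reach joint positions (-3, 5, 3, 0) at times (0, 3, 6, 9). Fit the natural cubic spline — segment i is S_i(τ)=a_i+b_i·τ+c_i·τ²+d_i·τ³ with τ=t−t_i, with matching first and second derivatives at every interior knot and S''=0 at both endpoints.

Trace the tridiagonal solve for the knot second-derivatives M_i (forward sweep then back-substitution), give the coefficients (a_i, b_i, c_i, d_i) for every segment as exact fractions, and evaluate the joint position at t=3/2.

  seg 0: a=-3 b=53/15 c=0 d=-13/135
  seg 1: a=5 b=14/15 c=-13/15 d=1/9
  seg 2: a=3 b=-19/15 c=2/15 d=-2/135
S(3/2) = 79/40

Δ: Δ0=8/3, Δ1=-2/3, Δ2=-1
row 1: diag=12, rhs=-20; c'=1/4, d'=-5/3
row 2: denom=12−3·1/4=45/4; d'=(-2−3·-5/3)/(45/4)=4/15
back: M2=4/15
back: M1=-5/3−1/4·4/15=-26/15
M: M0=0, M1=-26/15, M2=4/15, M3=0
seg 0: a=-3, c=M0/2=0, d=(M1−M0)/(6·3)=-13/135, b=Δ0−h0·(2M0+M1)/6=53/15
seg 1: a=5, c=M1/2=-13/15, d=(M2−M1)/(6·3)=1/9, b=Δ1−h1·(2M1+M2)/6=14/15
seg 2: a=3, c=M2/2=2/15, d=(M3−M2)/(6·3)=-2/135, b=Δ2−h2·(2M2+M3)/6=-19/15
t_q=3/2 → seg 0, τ=3/2; S=-3+53/15·τ+0·τ²+-13/135·τ³=79/40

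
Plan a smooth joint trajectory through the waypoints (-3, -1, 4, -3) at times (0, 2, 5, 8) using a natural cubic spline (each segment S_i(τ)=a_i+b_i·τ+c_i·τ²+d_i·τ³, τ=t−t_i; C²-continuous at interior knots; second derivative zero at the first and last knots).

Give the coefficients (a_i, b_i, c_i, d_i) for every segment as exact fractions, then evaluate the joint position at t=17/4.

  seg 0: a=-3 b=71/111 c=0 d=10/111
  seg 1: a=-1 b=191/111 c=20/37 d=-62/333
  seg 2: a=4 b=-7/111 c=-42/37 d=14/111
S(17/4) = 4129/1184

Δ: Δ0=1, Δ1=5/3, Δ2=-7/3
row 1: diag=10, rhs=4; c'=3/10, d'=2/5
row 2: denom=12−3·3/10=111/10; d'=(-24−3·2/5)/(111/10)=-84/37
back: M2=-84/37
back: M1=2/5−3/10·-84/37=40/37
M: M0=0, M1=40/37, M2=-84/37, M3=0
seg 0: a=-3, c=M0/2=0, d=(M1−M0)/(6·2)=10/111, b=Δ0−h0·(2M0+M1)/6=71/111
seg 1: a=-1, c=M1/2=20/37, d=(M2−M1)/(6·3)=-62/333, b=Δ1−h1·(2M1+M2)/6=191/111
seg 2: a=4, c=M2/2=-42/37, d=(M3−M2)/(6·3)=14/111, b=Δ2−h2·(2M2+M3)/6=-7/111
t_q=17/4 → seg 1, τ=9/4; S=-1+191/111·τ+20/37·τ²+-62/333·τ³=4129/1184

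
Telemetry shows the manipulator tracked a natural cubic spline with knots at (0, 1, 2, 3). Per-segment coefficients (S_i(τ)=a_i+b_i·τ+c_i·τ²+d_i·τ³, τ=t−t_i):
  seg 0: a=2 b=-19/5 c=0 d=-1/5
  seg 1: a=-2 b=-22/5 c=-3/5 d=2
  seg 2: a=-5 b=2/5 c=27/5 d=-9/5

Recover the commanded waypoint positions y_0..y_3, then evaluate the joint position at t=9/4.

y_0=2 y_1=-2 y_2=-5 y_3=-1
S(9/4) = -1469/320

y_0 = S_0(0) = a_0 = 2
y_1 = S_1(0) = a_1 = -2
y_2 = S_2(0) = a_2 = -5
y_3 = S_2(1) = -1
t_q=9/4 is in segment 2 (τ=1/4); S_2(τ)=-1469/320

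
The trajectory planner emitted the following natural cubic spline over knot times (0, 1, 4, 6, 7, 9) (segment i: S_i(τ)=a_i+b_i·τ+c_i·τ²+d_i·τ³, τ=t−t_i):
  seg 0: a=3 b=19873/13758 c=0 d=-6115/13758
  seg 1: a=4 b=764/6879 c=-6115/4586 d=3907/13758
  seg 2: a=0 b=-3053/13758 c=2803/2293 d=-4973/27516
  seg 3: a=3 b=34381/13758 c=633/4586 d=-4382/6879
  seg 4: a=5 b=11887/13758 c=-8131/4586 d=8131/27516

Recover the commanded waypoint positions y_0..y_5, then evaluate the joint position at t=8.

y_0 = S_0(0) = a_0 = 3
y_1 = S_1(0) = a_1 = 4
y_2 = S_2(0) = a_2 = 0
y_3 = S_3(0) = a_3 = 3
y_4 = S_4(0) = a_4 = 5
y_5 = S_4(2) = 2
t_q=8 is in segment 4 (τ=1); S_4(τ)=40233/9172

y_0=3 y_1=4 y_2=0 y_3=3 y_4=5 y_5=2
S(8) = 40233/9172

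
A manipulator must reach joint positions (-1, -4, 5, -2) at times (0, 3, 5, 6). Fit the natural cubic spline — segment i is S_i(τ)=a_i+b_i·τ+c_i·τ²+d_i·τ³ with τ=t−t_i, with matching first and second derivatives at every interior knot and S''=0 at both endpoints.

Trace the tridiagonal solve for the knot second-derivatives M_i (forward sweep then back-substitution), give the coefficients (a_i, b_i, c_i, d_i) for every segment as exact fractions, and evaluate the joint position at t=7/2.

Δ: Δ0=-1, Δ1=9/2, Δ2=-7
row 1: diag=10, rhs=33; c'=1/5, d'=33/10
row 2: denom=6−2·1/5=28/5; d'=(-69−2·33/10)/(28/5)=-27/2
back: M2=-27/2
back: M1=33/10−1/5·-27/2=6
M: M0=0, M1=6, M2=-27/2, M3=0
seg 0: a=-1, c=M0/2=0, d=(M1−M0)/(6·3)=1/3, b=Δ0−h0·(2M0+M1)/6=-4
seg 1: a=-4, c=M1/2=3, d=(M2−M1)/(6·2)=-13/8, b=Δ1−h1·(2M1+M2)/6=5
seg 2: a=5, c=M2/2=-27/4, d=(M3−M2)/(6·1)=9/4, b=Δ2−h2·(2M2+M3)/6=-5/2
t_q=7/2 → seg 1, τ=1/2; S=-4+5·τ+3·τ²+-13/8·τ³=-61/64

  seg 0: a=-1 b=-4 c=0 d=1/3
  seg 1: a=-4 b=5 c=3 d=-13/8
  seg 2: a=5 b=-5/2 c=-27/4 d=9/4
S(7/2) = -61/64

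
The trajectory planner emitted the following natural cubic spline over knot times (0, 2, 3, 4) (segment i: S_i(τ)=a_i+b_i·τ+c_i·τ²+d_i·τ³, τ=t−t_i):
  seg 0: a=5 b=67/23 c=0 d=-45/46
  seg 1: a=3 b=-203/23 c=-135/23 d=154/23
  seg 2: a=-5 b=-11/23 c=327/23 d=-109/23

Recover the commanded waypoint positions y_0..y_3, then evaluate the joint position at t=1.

y_0=5 y_1=3 y_2=-5 y_3=4
S(1) = 319/46

y_0 = S_0(0) = a_0 = 5
y_1 = S_1(0) = a_1 = 3
y_2 = S_2(0) = a_2 = -5
y_3 = S_2(1) = 4
t_q=1 is in segment 0 (τ=1); S_0(τ)=319/46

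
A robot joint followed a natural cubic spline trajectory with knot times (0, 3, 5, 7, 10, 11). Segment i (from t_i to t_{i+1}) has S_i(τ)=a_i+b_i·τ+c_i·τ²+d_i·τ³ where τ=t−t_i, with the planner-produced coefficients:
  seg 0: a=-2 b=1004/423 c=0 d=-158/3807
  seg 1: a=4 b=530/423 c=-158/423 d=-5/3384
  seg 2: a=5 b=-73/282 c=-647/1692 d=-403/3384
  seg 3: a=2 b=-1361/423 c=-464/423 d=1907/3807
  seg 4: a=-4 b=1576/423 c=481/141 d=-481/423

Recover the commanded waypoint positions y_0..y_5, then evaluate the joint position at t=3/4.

y_0=-2 y_1=4 y_2=5 y_3=2 y_4=-4 y_5=2
S(3/4) = -357/1504

y_0 = S_0(0) = a_0 = -2
y_1 = S_1(0) = a_1 = 4
y_2 = S_2(0) = a_2 = 5
y_3 = S_3(0) = a_3 = 2
y_4 = S_4(0) = a_4 = -4
y_5 = S_4(1) = 2
t_q=3/4 is in segment 0 (τ=3/4); S_0(τ)=-357/1504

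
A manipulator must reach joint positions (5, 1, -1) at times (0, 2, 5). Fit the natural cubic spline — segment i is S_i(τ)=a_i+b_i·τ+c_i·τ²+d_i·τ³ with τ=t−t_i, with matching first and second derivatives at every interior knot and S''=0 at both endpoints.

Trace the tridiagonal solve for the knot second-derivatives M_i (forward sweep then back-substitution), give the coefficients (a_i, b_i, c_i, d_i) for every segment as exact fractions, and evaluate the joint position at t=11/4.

  seg 0: a=5 b=-34/15 c=0 d=1/15
  seg 1: a=1 b=-22/15 c=2/5 d=-2/45
S(11/4) = 17/160

Δ: Δ0=-2, Δ1=-2/3
row 1: diag=10, rhs=8; c'=3/10, d'=4/5
back: M1=4/5
M: M0=0, M1=4/5, M2=0
seg 0: a=5, c=M0/2=0, d=(M1−M0)/(6·2)=1/15, b=Δ0−h0·(2M0+M1)/6=-34/15
seg 1: a=1, c=M1/2=2/5, d=(M2−M1)/(6·3)=-2/45, b=Δ1−h1·(2M1+M2)/6=-22/15
t_q=11/4 → seg 1, τ=3/4; S=1+-22/15·τ+2/5·τ²+-2/45·τ³=17/160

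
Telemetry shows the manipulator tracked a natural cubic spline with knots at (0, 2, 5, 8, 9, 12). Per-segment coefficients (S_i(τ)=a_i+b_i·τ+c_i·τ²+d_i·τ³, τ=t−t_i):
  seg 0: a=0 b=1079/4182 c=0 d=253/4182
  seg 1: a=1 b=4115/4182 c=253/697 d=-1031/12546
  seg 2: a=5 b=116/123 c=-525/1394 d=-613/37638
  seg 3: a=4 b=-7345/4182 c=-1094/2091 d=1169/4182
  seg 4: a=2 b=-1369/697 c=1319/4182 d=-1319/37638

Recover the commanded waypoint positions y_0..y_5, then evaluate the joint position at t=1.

y_0 = S_0(0) = a_0 = 0
y_1 = S_1(0) = a_1 = 1
y_2 = S_2(0) = a_2 = 5
y_3 = S_3(0) = a_3 = 4
y_4 = S_4(0) = a_4 = 2
y_5 = S_4(3) = -2
t_q=1 is in segment 0 (τ=1); S_0(τ)=222/697

y_0=0 y_1=1 y_2=5 y_3=4 y_4=2 y_5=-2
S(1) = 222/697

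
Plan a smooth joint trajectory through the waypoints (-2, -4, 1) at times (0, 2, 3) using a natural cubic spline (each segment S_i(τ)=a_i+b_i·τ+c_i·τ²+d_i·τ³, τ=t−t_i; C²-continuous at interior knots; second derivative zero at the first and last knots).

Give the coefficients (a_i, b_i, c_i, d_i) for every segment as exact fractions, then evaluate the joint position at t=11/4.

Δ: Δ0=-1, Δ1=5
row 1: diag=6, rhs=36; c'=1/6, d'=6
back: M1=6
M: M0=0, M1=6, M2=0
seg 0: a=-2, c=M0/2=0, d=(M1−M0)/(6·2)=1/2, b=Δ0−h0·(2M0+M1)/6=-3
seg 1: a=-4, c=M1/2=3, d=(M2−M1)/(6·1)=-1, b=Δ1−h1·(2M1+M2)/6=3
t_q=11/4 → seg 1, τ=3/4; S=-4+3·τ+3·τ²+-1·τ³=-31/64

  seg 0: a=-2 b=-3 c=0 d=1/2
  seg 1: a=-4 b=3 c=3 d=-1
S(11/4) = -31/64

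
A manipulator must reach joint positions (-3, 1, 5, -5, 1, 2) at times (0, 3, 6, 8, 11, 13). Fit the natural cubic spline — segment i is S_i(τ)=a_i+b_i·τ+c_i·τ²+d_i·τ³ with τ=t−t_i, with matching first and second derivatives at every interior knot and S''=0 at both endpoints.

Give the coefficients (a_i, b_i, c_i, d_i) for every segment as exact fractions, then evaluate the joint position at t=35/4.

  seg 0: a=-3 b=700/1069 c=0 d=2176/28863
  seg 1: a=1 b=2876/1069 c=2176/3207 d=-10880/28863
  seg 2: a=5 b=-3652/1069 c=-8704/3207 d=12329/12828
  seg 3: a=-5 b=-8785/3207 c=19579/6414 d=-28339/57726
  seg 4: a=1 b=14887/6414 c=-1460/1069 d=730/3207
S(35/4) = -758671/136832

Δ: Δ0=4/3, Δ1=4/3, Δ2=-5, Δ3=2, Δ4=1/2
row 1: diag=12, rhs=0; c'=1/4, d'=0
row 2: denom=10−3·1/4=37/4; d'=(-38−3·0)/(37/4)=-152/37
row 3: denom=10−2·8/37=354/37; d'=(42−2·-152/37)/(354/37)=929/177
row 4: denom=10−3·37/118=1069/118; d'=(-9−3·929/177)/(1069/118)=-2920/1069
back: M4=-2920/1069
back: M3=929/177−37/118·-2920/1069=19579/3207
back: M2=-152/37−8/37·19579/3207=-17408/3207
back: M1=0−1/4·-17408/3207=4352/3207
M: M0=0, M1=4352/3207, M2=-17408/3207, M3=19579/3207, M4=-2920/1069, M5=0
seg 0: a=-3, c=M0/2=0, d=(M1−M0)/(6·3)=2176/28863, b=Δ0−h0·(2M0+M1)/6=700/1069
seg 1: a=1, c=M1/2=2176/3207, d=(M2−M1)/(6·3)=-10880/28863, b=Δ1−h1·(2M1+M2)/6=2876/1069
seg 2: a=5, c=M2/2=-8704/3207, d=(M3−M2)/(6·2)=12329/12828, b=Δ2−h2·(2M2+M3)/6=-3652/1069
seg 3: a=-5, c=M3/2=19579/6414, d=(M4−M3)/(6·3)=-28339/57726, b=Δ3−h3·(2M3+M4)/6=-8785/3207
seg 4: a=1, c=M4/2=-1460/1069, d=(M5−M4)/(6·2)=730/3207, b=Δ4−h4·(2M4+M5)/6=14887/6414
t_q=35/4 → seg 3, τ=3/4; S=-5+-8785/3207·τ+19579/6414·τ²+-28339/57726·τ³=-758671/136832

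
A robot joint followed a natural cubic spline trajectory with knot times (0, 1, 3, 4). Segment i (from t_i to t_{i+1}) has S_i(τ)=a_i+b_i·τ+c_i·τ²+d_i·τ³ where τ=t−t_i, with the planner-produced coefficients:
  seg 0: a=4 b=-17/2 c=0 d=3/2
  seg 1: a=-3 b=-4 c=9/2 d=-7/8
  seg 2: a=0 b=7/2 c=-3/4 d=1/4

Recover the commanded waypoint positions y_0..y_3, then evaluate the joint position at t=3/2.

y_0=4 y_1=-3 y_2=0 y_3=3
S(3/2) = -255/64

y_0 = S_0(0) = a_0 = 4
y_1 = S_1(0) = a_1 = -3
y_2 = S_2(0) = a_2 = 0
y_3 = S_2(1) = 3
t_q=3/2 is in segment 1 (τ=1/2); S_1(τ)=-255/64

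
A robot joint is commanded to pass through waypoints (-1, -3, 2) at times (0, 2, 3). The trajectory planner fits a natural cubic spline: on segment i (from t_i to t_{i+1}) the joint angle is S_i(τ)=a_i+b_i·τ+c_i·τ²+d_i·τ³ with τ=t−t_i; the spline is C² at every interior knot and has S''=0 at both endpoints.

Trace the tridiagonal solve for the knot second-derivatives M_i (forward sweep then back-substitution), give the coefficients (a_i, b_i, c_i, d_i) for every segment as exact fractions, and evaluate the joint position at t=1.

  seg 0: a=-1 b=-3 c=0 d=1/2
  seg 1: a=-3 b=3 c=3 d=-1
S(1) = -7/2

Δ: Δ0=-1, Δ1=5
row 1: diag=6, rhs=36; c'=1/6, d'=6
back: M1=6
M: M0=0, M1=6, M2=0
seg 0: a=-1, c=M0/2=0, d=(M1−M0)/(6·2)=1/2, b=Δ0−h0·(2M0+M1)/6=-3
seg 1: a=-3, c=M1/2=3, d=(M2−M1)/(6·1)=-1, b=Δ1−h1·(2M1+M2)/6=3
t_q=1 → seg 0, τ=1; S=-1+-3·τ+0·τ²+1/2·τ³=-7/2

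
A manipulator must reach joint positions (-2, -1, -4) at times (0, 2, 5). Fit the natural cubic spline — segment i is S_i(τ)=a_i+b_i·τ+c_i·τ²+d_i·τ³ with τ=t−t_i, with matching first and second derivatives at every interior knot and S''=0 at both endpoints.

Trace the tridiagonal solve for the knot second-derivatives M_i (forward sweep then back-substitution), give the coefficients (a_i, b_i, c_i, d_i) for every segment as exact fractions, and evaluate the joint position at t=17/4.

  seg 0: a=-2 b=4/5 c=0 d=-3/40
  seg 1: a=-1 b=-1/10 c=-9/20 d=1/20
S(17/4) = -751/256

Δ: Δ0=1/2, Δ1=-1
row 1: diag=10, rhs=-9; c'=3/10, d'=-9/10
back: M1=-9/10
M: M0=0, M1=-9/10, M2=0
seg 0: a=-2, c=M0/2=0, d=(M1−M0)/(6·2)=-3/40, b=Δ0−h0·(2M0+M1)/6=4/5
seg 1: a=-1, c=M1/2=-9/20, d=(M2−M1)/(6·3)=1/20, b=Δ1−h1·(2M1+M2)/6=-1/10
t_q=17/4 → seg 1, τ=9/4; S=-1+-1/10·τ+-9/20·τ²+1/20·τ³=-751/256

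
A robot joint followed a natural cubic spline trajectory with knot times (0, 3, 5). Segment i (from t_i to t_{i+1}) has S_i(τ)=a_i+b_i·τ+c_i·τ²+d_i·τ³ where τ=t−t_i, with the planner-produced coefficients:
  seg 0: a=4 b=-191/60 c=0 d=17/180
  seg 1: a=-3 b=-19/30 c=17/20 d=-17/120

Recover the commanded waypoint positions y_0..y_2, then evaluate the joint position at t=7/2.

y_0=4 y_1=-3 y_2=-2
S(7/2) = -999/320

y_0 = S_0(0) = a_0 = 4
y_1 = S_1(0) = a_1 = -3
y_2 = S_1(2) = -2
t_q=7/2 is in segment 1 (τ=1/2); S_1(τ)=-999/320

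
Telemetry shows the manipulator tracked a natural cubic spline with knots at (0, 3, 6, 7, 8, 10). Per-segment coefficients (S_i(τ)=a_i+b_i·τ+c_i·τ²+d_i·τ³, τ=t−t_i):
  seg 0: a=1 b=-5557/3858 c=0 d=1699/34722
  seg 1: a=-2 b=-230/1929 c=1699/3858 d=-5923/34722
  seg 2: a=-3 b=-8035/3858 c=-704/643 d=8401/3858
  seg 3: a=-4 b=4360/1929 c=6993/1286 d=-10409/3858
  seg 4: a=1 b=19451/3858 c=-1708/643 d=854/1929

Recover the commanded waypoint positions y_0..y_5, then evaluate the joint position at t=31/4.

y_0=1 y_1=-2 y_2=-3 y_3=-4 y_4=1 y_5=4
S(31/4) = -31629/82304

y_0 = S_0(0) = a_0 = 1
y_1 = S_1(0) = a_1 = -2
y_2 = S_2(0) = a_2 = -3
y_3 = S_3(0) = a_3 = -4
y_4 = S_4(0) = a_4 = 1
y_5 = S_4(2) = 4
t_q=31/4 is in segment 3 (τ=3/4); S_3(τ)=-31629/82304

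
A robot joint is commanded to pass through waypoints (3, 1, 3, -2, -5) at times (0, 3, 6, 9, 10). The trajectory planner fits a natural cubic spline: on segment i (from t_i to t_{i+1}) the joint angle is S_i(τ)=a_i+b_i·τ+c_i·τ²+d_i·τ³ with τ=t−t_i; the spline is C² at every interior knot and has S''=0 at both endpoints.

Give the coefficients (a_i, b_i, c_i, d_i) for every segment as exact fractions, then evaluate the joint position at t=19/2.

  seg 0: a=3 b=-94/81 c=0 d=40/729
  seg 1: a=1 b=26/81 c=40/81 d=-92/729
  seg 2: a=3 b=-10/81 c=-52/81 d=31/729
  seg 3: a=-2 b=-229/81 c=-7/27 d=7/81
S(19/2) = -749/216

Δ: Δ0=-2/3, Δ1=2/3, Δ2=-5/3, Δ3=-3
row 1: diag=12, rhs=8; c'=1/4, d'=2/3
row 2: denom=12−3·1/4=45/4; d'=(-14−3·2/3)/(45/4)=-64/45
row 3: denom=8−3·4/15=36/5; d'=(-8−3·-64/45)/(36/5)=-14/27
back: M3=-14/27
back: M2=-64/45−4/15·-14/27=-104/81
back: M1=2/3−1/4·-104/81=80/81
M: M0=0, M1=80/81, M2=-104/81, M3=-14/27, M4=0
seg 0: a=3, c=M0/2=0, d=(M1−M0)/(6·3)=40/729, b=Δ0−h0·(2M0+M1)/6=-94/81
seg 1: a=1, c=M1/2=40/81, d=(M2−M1)/(6·3)=-92/729, b=Δ1−h1·(2M1+M2)/6=26/81
seg 2: a=3, c=M2/2=-52/81, d=(M3−M2)/(6·3)=31/729, b=Δ2−h2·(2M2+M3)/6=-10/81
seg 3: a=-2, c=M3/2=-7/27, d=(M4−M3)/(6·1)=7/81, b=Δ3−h3·(2M3+M4)/6=-229/81
t_q=19/2 → seg 3, τ=1/2; S=-2+-229/81·τ+-7/27·τ²+7/81·τ³=-749/216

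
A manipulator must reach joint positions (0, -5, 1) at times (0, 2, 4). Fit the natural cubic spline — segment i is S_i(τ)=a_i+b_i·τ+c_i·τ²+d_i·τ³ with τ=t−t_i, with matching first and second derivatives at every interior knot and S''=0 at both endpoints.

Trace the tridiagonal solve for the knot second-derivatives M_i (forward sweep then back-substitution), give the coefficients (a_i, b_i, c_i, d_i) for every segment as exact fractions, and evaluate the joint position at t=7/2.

  seg 0: a=0 b=-31/8 c=0 d=11/32
  seg 1: a=-5 b=1/4 c=33/16 d=-11/32
S(7/2) = -293/256

Δ: Δ0=-5/2, Δ1=3
row 1: diag=8, rhs=33; c'=1/4, d'=33/8
back: M1=33/8
M: M0=0, M1=33/8, M2=0
seg 0: a=0, c=M0/2=0, d=(M1−M0)/(6·2)=11/32, b=Δ0−h0·(2M0+M1)/6=-31/8
seg 1: a=-5, c=M1/2=33/16, d=(M2−M1)/(6·2)=-11/32, b=Δ1−h1·(2M1+M2)/6=1/4
t_q=7/2 → seg 1, τ=3/2; S=-5+1/4·τ+33/16·τ²+-11/32·τ³=-293/256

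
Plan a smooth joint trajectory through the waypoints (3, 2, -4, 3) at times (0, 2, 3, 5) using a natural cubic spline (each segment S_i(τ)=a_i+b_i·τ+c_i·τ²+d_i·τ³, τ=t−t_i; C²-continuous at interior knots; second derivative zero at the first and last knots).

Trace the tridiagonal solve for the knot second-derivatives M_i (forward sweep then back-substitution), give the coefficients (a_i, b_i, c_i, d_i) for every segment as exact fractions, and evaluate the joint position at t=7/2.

  seg 0: a=3 b=27/14 c=0 d=-17/28
  seg 1: a=2 b=-75/14 c=-51/14 d=3
  seg 2: a=-4 b=-51/14 c=75/14 d=-25/28
S(7/2) = -147/32

Δ: Δ0=-1/2, Δ1=-6, Δ2=7/2
row 1: diag=6, rhs=-33; c'=1/6, d'=-11/2
row 2: denom=6−1·1/6=35/6; d'=(57−1·-11/2)/(35/6)=75/7
back: M2=75/7
back: M1=-11/2−1/6·75/7=-51/7
M: M0=0, M1=-51/7, M2=75/7, M3=0
seg 0: a=3, c=M0/2=0, d=(M1−M0)/(6·2)=-17/28, b=Δ0−h0·(2M0+M1)/6=27/14
seg 1: a=2, c=M1/2=-51/14, d=(M2−M1)/(6·1)=3, b=Δ1−h1·(2M1+M2)/6=-75/14
seg 2: a=-4, c=M2/2=75/14, d=(M3−M2)/(6·2)=-25/28, b=Δ2−h2·(2M2+M3)/6=-51/14
t_q=7/2 → seg 2, τ=1/2; S=-4+-51/14·τ+75/14·τ²+-25/28·τ³=-147/32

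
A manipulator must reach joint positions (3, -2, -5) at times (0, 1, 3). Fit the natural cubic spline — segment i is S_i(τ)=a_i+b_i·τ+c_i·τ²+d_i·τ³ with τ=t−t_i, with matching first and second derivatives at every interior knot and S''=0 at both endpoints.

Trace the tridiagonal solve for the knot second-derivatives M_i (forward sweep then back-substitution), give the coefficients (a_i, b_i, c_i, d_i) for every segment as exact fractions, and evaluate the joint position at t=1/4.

Δ: Δ0=-5, Δ1=-3/2
row 1: diag=6, rhs=21; c'=1/3, d'=7/2
back: M1=7/2
M: M0=0, M1=7/2, M2=0
seg 0: a=3, c=M0/2=0, d=(M1−M0)/(6·1)=7/12, b=Δ0−h0·(2M0+M1)/6=-67/12
seg 1: a=-2, c=M1/2=7/4, d=(M2−M1)/(6·2)=-7/24, b=Δ1−h1·(2M1+M2)/6=-23/6
t_q=1/4 → seg 0, τ=1/4; S=3+-67/12·τ+0·τ²+7/12·τ³=413/256

  seg 0: a=3 b=-67/12 c=0 d=7/12
  seg 1: a=-2 b=-23/6 c=7/4 d=-7/24
S(1/4) = 413/256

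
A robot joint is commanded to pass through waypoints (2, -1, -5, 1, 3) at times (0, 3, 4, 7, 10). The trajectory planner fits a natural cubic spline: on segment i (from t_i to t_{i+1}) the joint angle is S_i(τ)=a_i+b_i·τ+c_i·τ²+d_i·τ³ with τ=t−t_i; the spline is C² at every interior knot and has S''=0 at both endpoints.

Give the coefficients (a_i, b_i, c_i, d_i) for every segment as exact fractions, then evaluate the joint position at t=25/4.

  seg 0: a=2 b=109/228 c=0 d=-337/2052
  seg 1: a=-1 b=-451/114 c=-337/228 d=109/76
  seg 2: a=-5 b=-595/228 c=161/57 d=-881/2052
  seg 3: a=1 b=313/114 c=-79/76 d=79/684
S(25/4) = -7115/4864

Δ: Δ0=-1, Δ1=-4, Δ2=2, Δ3=2/3
row 1: diag=8, rhs=-18; c'=1/8, d'=-9/4
row 2: denom=8−1·1/8=63/8; d'=(36−1·-9/4)/(63/8)=34/7
row 3: denom=12−3·8/21=76/7; d'=(-8−3·34/7)/(76/7)=-79/38
back: M3=-79/38
back: M2=34/7−8/21·-79/38=322/57
back: M1=-9/4−1/8·322/57=-337/114
M: M0=0, M1=-337/114, M2=322/57, M3=-79/38, M4=0
seg 0: a=2, c=M0/2=0, d=(M1−M0)/(6·3)=-337/2052, b=Δ0−h0·(2M0+M1)/6=109/228
seg 1: a=-1, c=M1/2=-337/228, d=(M2−M1)/(6·1)=109/76, b=Δ1−h1·(2M1+M2)/6=-451/114
seg 2: a=-5, c=M2/2=161/57, d=(M3−M2)/(6·3)=-881/2052, b=Δ2−h2·(2M2+M3)/6=-595/228
seg 3: a=1, c=M3/2=-79/76, d=(M4−M3)/(6·3)=79/684, b=Δ3−h3·(2M3+M4)/6=313/114
t_q=25/4 → seg 2, τ=9/4; S=-5+-595/228·τ+161/57·τ²+-881/2052·τ³=-7115/4864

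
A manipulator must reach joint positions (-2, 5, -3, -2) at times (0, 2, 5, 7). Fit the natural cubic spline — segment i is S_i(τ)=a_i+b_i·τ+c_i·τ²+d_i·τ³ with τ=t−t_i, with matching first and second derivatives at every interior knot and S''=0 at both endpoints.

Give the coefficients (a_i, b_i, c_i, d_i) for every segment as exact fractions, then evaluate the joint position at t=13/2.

  seg 0: a=-2 b=395/78 c=0 d=-61/156
  seg 1: a=5 b=29/78 c=-61/26 d=4/9
  seg 2: a=-3 b=-133/78 c=43/26 d=-43/156
S(13/2) = -1151/416

Δ: Δ0=7/2, Δ1=-8/3, Δ2=1/2
row 1: diag=10, rhs=-37; c'=3/10, d'=-37/10
row 2: denom=10−3·3/10=91/10; d'=(19−3·-37/10)/(91/10)=43/13
back: M2=43/13
back: M1=-37/10−3/10·43/13=-61/13
M: M0=0, M1=-61/13, M2=43/13, M3=0
seg 0: a=-2, c=M0/2=0, d=(M1−M0)/(6·2)=-61/156, b=Δ0−h0·(2M0+M1)/6=395/78
seg 1: a=5, c=M1/2=-61/26, d=(M2−M1)/(6·3)=4/9, b=Δ1−h1·(2M1+M2)/6=29/78
seg 2: a=-3, c=M2/2=43/26, d=(M3−M2)/(6·2)=-43/156, b=Δ2−h2·(2M2+M3)/6=-133/78
t_q=13/2 → seg 2, τ=3/2; S=-3+-133/78·τ+43/26·τ²+-43/156·τ³=-1151/416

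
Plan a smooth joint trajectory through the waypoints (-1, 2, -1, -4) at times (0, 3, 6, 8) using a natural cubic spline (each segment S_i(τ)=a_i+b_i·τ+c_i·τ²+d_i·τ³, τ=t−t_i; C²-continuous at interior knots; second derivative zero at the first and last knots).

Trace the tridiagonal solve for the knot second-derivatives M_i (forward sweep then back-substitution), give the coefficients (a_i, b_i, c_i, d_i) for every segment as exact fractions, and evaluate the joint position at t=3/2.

  seg 0: a=-1 b=3/2 c=0 d=-1/18
  seg 1: a=2 b=0 c=-1/2 d=1/18
  seg 2: a=-1 b=-3/2 c=0 d=0
S(3/2) = 17/16

Δ: Δ0=1, Δ1=-1, Δ2=-3/2
row 1: diag=12, rhs=-12; c'=1/4, d'=-1
row 2: denom=10−3·1/4=37/4; d'=(-3−3·-1)/(37/4)=0
back: M2=0
back: M1=-1−1/4·0=-1
M: M0=0, M1=-1, M2=0, M3=0
seg 0: a=-1, c=M0/2=0, d=(M1−M0)/(6·3)=-1/18, b=Δ0−h0·(2M0+M1)/6=3/2
seg 1: a=2, c=M1/2=-1/2, d=(M2−M1)/(6·3)=1/18, b=Δ1−h1·(2M1+M2)/6=0
seg 2: a=-1, c=M2/2=0, d=(M3−M2)/(6·2)=0, b=Δ2−h2·(2M2+M3)/6=-3/2
t_q=3/2 → seg 0, τ=3/2; S=-1+3/2·τ+0·τ²+-1/18·τ³=17/16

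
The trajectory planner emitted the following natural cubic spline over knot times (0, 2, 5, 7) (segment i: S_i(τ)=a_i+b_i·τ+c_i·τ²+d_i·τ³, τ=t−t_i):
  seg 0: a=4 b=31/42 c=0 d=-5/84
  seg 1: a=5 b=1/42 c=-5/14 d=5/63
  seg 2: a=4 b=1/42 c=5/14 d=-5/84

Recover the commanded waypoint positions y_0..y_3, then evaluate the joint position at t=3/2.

y_0 = S_0(0) = a_0 = 4
y_1 = S_1(0) = a_1 = 5
y_2 = S_2(0) = a_2 = 4
y_3 = S_2(2) = 5
t_q=3/2 is in segment 0 (τ=3/2); S_0(τ)=157/32

y_0=4 y_1=5 y_2=4 y_3=5
S(3/2) = 157/32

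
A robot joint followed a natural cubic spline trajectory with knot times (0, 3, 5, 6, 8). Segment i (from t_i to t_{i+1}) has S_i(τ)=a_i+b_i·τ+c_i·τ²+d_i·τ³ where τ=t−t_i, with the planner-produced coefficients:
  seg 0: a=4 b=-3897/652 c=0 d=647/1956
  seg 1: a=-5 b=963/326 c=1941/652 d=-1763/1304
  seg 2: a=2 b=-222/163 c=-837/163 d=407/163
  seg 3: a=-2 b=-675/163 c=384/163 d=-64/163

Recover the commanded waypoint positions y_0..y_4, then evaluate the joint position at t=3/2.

y_0=4 y_1=-5 y_2=2 y_3=-2 y_4=-4
S(3/2) = -20077/5216

y_0 = S_0(0) = a_0 = 4
y_1 = S_1(0) = a_1 = -5
y_2 = S_2(0) = a_2 = 2
y_3 = S_3(0) = a_3 = -2
y_4 = S_3(2) = -4
t_q=3/2 is in segment 0 (τ=3/2); S_0(τ)=-20077/5216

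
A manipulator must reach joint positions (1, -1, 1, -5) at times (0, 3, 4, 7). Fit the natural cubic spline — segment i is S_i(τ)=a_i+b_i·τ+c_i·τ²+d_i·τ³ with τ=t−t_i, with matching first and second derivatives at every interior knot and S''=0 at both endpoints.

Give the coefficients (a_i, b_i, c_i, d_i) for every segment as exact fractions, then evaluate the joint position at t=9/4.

  seg 0: a=1 b=-118/63 c=0 d=76/567
  seg 1: a=-1 b=110/63 c=76/63 d=-20/21
  seg 2: a=1 b=82/63 c=-104/63 d=104/567
S(9/4) = -27/16

Δ: Δ0=-2/3, Δ1=2, Δ2=-2
row 1: diag=8, rhs=16; c'=1/8, d'=2
row 2: denom=8−1·1/8=63/8; d'=(-24−1·2)/(63/8)=-208/63
back: M2=-208/63
back: M1=2−1/8·-208/63=152/63
M: M0=0, M1=152/63, M2=-208/63, M3=0
seg 0: a=1, c=M0/2=0, d=(M1−M0)/(6·3)=76/567, b=Δ0−h0·(2M0+M1)/6=-118/63
seg 1: a=-1, c=M1/2=76/63, d=(M2−M1)/(6·1)=-20/21, b=Δ1−h1·(2M1+M2)/6=110/63
seg 2: a=1, c=M2/2=-104/63, d=(M3−M2)/(6·3)=104/567, b=Δ2−h2·(2M2+M3)/6=82/63
t_q=9/4 → seg 0, τ=9/4; S=1+-118/63·τ+0·τ²+76/567·τ³=-27/16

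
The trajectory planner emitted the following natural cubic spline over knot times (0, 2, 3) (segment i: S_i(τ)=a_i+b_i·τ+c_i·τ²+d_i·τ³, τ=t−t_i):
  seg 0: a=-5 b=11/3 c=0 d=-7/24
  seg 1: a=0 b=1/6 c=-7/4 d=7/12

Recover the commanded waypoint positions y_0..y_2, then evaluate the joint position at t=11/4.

y_0 = S_0(0) = a_0 = -5
y_1 = S_1(0) = a_1 = 0
y_2 = S_1(1) = -1
t_q=11/4 is in segment 1 (τ=3/4); S_1(τ)=-157/256

y_0=-5 y_1=0 y_2=-1
S(11/4) = -157/256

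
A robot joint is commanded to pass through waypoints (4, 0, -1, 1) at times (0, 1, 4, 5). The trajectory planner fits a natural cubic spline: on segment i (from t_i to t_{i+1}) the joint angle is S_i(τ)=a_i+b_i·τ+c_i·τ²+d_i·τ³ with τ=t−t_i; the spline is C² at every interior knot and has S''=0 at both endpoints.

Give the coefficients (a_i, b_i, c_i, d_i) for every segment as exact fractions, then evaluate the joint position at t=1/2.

  seg 0: a=4 b=-727/165 c=0 d=67/165
  seg 1: a=0 b=-526/165 c=67/55 d=-4/45
  seg 2: a=-1 b=284/165 c=23/55 d=-23/165
S(1/2) = 813/440

Δ: Δ0=-4, Δ1=-1/3, Δ2=2
row 1: diag=8, rhs=22; c'=3/8, d'=11/4
row 2: denom=8−3·3/8=55/8; d'=(14−3·11/4)/(55/8)=46/55
back: M2=46/55
back: M1=11/4−3/8·46/55=134/55
M: M0=0, M1=134/55, M2=46/55, M3=0
seg 0: a=4, c=M0/2=0, d=(M1−M0)/(6·1)=67/165, b=Δ0−h0·(2M0+M1)/6=-727/165
seg 1: a=0, c=M1/2=67/55, d=(M2−M1)/(6·3)=-4/45, b=Δ1−h1·(2M1+M2)/6=-526/165
seg 2: a=-1, c=M2/2=23/55, d=(M3−M2)/(6·1)=-23/165, b=Δ2−h2·(2M2+M3)/6=284/165
t_q=1/2 → seg 0, τ=1/2; S=4+-727/165·τ+0·τ²+67/165·τ³=813/440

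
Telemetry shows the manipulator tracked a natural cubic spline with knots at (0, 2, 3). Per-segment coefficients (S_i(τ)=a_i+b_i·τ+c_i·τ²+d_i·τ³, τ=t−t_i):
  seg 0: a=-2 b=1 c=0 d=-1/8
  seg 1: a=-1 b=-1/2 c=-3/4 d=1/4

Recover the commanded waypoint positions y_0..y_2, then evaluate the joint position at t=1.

y_0 = S_0(0) = a_0 = -2
y_1 = S_1(0) = a_1 = -1
y_2 = S_1(1) = -2
t_q=1 is in segment 0 (τ=1); S_0(τ)=-9/8

y_0=-2 y_1=-1 y_2=-2
S(1) = -9/8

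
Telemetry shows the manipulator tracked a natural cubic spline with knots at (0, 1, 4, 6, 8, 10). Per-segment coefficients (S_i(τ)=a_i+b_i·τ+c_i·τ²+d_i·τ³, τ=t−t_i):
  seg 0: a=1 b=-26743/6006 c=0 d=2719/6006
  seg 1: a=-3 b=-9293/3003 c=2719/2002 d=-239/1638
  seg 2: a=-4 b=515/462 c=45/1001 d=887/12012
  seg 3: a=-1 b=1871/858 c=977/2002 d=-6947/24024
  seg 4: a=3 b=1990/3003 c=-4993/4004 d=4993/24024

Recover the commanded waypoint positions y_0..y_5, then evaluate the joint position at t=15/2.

y_0=1 y_1=-3 y_2=-4 y_3=-1 y_4=3 y_5=1
S(15/2) = 11793/4928

y_0 = S_0(0) = a_0 = 1
y_1 = S_1(0) = a_1 = -3
y_2 = S_2(0) = a_2 = -4
y_3 = S_3(0) = a_3 = -1
y_4 = S_4(0) = a_4 = 3
y_5 = S_4(2) = 1
t_q=15/2 is in segment 3 (τ=3/2); S_3(τ)=11793/4928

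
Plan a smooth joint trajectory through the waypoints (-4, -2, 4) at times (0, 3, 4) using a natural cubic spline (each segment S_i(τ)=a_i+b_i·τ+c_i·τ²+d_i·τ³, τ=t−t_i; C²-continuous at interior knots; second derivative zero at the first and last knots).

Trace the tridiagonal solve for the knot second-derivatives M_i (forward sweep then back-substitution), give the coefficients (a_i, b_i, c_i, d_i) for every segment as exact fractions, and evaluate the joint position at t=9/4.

Δ: Δ0=2/3, Δ1=6
row 1: diag=8, rhs=32; c'=1/8, d'=4
back: M1=4
M: M0=0, M1=4, M2=0
seg 0: a=-4, c=M0/2=0, d=(M1−M0)/(6·3)=2/9, b=Δ0−h0·(2M0+M1)/6=-4/3
seg 1: a=-2, c=M1/2=2, d=(M2−M1)/(6·1)=-2/3, b=Δ1−h1·(2M1+M2)/6=14/3
t_q=9/4 → seg 0, τ=9/4; S=-4+-4/3·τ+0·τ²+2/9·τ³=-143/32

  seg 0: a=-4 b=-4/3 c=0 d=2/9
  seg 1: a=-2 b=14/3 c=2 d=-2/3
S(9/4) = -143/32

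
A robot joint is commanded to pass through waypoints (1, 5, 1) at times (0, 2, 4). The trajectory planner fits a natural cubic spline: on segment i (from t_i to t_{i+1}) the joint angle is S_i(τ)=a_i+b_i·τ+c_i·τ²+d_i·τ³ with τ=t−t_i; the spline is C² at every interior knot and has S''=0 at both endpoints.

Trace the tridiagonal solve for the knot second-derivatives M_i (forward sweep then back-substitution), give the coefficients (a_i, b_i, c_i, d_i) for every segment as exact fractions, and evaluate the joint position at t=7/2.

  seg 0: a=1 b=3 c=0 d=-1/4
  seg 1: a=5 b=0 c=-3/2 d=1/4
S(7/2) = 79/32

Δ: Δ0=2, Δ1=-2
row 1: diag=8, rhs=-24; c'=1/4, d'=-3
back: M1=-3
M: M0=0, M1=-3, M2=0
seg 0: a=1, c=M0/2=0, d=(M1−M0)/(6·2)=-1/4, b=Δ0−h0·(2M0+M1)/6=3
seg 1: a=5, c=M1/2=-3/2, d=(M2−M1)/(6·2)=1/4, b=Δ1−h1·(2M1+M2)/6=0
t_q=7/2 → seg 1, τ=3/2; S=5+0·τ+-3/2·τ²+1/4·τ³=79/32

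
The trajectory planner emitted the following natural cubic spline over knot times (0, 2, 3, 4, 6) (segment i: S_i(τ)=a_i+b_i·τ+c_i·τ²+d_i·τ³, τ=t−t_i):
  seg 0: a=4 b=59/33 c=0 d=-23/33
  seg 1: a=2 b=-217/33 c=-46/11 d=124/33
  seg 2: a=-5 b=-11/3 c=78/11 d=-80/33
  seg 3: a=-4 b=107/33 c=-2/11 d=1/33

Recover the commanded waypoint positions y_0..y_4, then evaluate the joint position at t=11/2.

y_0=4 y_1=2 y_2=-5 y_3=-4 y_4=2
S(11/2) = 49/88

y_0 = S_0(0) = a_0 = 4
y_1 = S_1(0) = a_1 = 2
y_2 = S_2(0) = a_2 = -5
y_3 = S_3(0) = a_3 = -4
y_4 = S_3(2) = 2
t_q=11/2 is in segment 3 (τ=3/2); S_3(τ)=49/88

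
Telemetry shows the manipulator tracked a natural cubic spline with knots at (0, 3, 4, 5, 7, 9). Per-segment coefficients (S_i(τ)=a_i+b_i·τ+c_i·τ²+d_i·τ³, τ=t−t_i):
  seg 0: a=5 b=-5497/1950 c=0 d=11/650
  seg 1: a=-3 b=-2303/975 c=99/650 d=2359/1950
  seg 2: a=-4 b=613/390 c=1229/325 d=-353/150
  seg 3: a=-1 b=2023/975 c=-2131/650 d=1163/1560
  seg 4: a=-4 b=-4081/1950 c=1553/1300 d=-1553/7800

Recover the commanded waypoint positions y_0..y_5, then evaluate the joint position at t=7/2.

y_0 = S_0(0) = a_0 = 5
y_1 = S_1(0) = a_1 = -3
y_2 = S_2(0) = a_2 = -4
y_3 = S_3(0) = a_3 = -1
y_4 = S_4(0) = a_4 = -4
y_5 = S_4(2) = -5
t_q=7/2 is in segment 1 (τ=1/2); S_1(τ)=-20757/5200

y_0=5 y_1=-3 y_2=-4 y_3=-1 y_4=-4 y_5=-5
S(7/2) = -20757/5200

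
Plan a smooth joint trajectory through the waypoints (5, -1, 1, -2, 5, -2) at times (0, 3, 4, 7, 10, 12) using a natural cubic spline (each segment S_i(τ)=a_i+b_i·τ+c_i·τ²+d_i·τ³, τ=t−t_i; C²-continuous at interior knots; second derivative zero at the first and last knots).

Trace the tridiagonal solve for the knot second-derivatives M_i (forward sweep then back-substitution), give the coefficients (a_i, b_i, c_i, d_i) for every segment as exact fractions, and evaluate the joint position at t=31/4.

  seg 0: a=5 b=-15719/4182 c=0 d=7355/37638
  seg 1: a=-1 b=3173/2091 c=7355/4182 d=-1779/1394
  seg 2: a=1 b=5045/4182 c=-4328/2091 d=16741/37638
  seg 3: a=-2 b=98/123 c=2695/1394 d=-1981/4182
  seg 4: a=5 b=-1645/4182 c=-1624/697 d=812/2091
S(31/4) = -45929/89216

Δ: Δ0=-2, Δ1=2, Δ2=-1, Δ3=7/3, Δ4=-7/2
row 1: diag=8, rhs=24; c'=1/8, d'=3
row 2: denom=8−1·1/8=63/8; d'=(-18−1·3)/(63/8)=-8/3
row 3: denom=12−3·8/21=76/7; d'=(20−3·-8/3)/(76/7)=49/19
row 4: denom=10−3·21/76=697/76; d'=(-35−3·49/19)/(697/76)=-3248/697
back: M4=-3248/697
back: M3=49/19−21/76·-3248/697=2695/697
back: M2=-8/3−8/21·2695/697=-8656/2091
back: M1=3−1/8·-8656/2091=7355/2091
M: M0=0, M1=7355/2091, M2=-8656/2091, M3=2695/697, M4=-3248/697, M5=0
seg 0: a=5, c=M0/2=0, d=(M1−M0)/(6·3)=7355/37638, b=Δ0−h0·(2M0+M1)/6=-15719/4182
seg 1: a=-1, c=M1/2=7355/4182, d=(M2−M1)/(6·1)=-1779/1394, b=Δ1−h1·(2M1+M2)/6=3173/2091
seg 2: a=1, c=M2/2=-4328/2091, d=(M3−M2)/(6·3)=16741/37638, b=Δ2−h2·(2M2+M3)/6=5045/4182
seg 3: a=-2, c=M3/2=2695/1394, d=(M4−M3)/(6·3)=-1981/4182, b=Δ3−h3·(2M3+M4)/6=98/123
seg 4: a=5, c=M4/2=-1624/697, d=(M5−M4)/(6·2)=812/2091, b=Δ4−h4·(2M4+M5)/6=-1645/4182
t_q=31/4 → seg 3, τ=3/4; S=-2+98/123·τ+2695/1394·τ²+-1981/4182·τ³=-45929/89216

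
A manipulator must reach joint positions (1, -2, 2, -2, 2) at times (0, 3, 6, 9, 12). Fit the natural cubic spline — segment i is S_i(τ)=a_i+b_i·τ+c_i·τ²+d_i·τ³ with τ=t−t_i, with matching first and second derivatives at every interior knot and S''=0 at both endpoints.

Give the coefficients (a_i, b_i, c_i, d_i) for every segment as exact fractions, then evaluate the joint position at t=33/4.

Δ: Δ0=-1, Δ1=4/3, Δ2=-4/3, Δ3=4/3
row 1: diag=12, rhs=14; c'=1/4, d'=7/6
row 2: denom=12−3·1/4=45/4; d'=(-16−3·7/6)/(45/4)=-26/15
row 3: denom=12−3·4/15=56/5; d'=(16−3·-26/15)/(56/5)=53/28
back: M3=53/28
back: M2=-26/15−4/15·53/28=-47/21
back: M1=7/6−1/4·-47/21=145/84
M: M0=0, M1=145/84, M2=-47/21, M3=53/28, M4=0
seg 0: a=1, c=M0/2=0, d=(M1−M0)/(6·3)=145/1512, b=Δ0−h0·(2M0+M1)/6=-313/168
seg 1: a=-2, c=M1/2=145/168, d=(M2−M1)/(6·3)=-37/168, b=Δ1−h1·(2M1+M2)/6=61/84
seg 2: a=2, c=M2/2=-47/42, d=(M3−M2)/(6·3)=347/1512, b=Δ2−h2·(2M2+M3)/6=-1/24
seg 3: a=-2, c=M3/2=53/56, d=(M4−M3)/(6·3)=-53/504, b=Δ3−h3·(2M3+M4)/6=-47/84
t_q=33/4 → seg 2, τ=9/4; S=2+-1/24·τ+-47/42·τ²+347/1512·τ³=-4103/3584

  seg 0: a=1 b=-313/168 c=0 d=145/1512
  seg 1: a=-2 b=61/84 c=145/168 d=-37/168
  seg 2: a=2 b=-1/24 c=-47/42 d=347/1512
  seg 3: a=-2 b=-47/84 c=53/56 d=-53/504
S(33/4) = -4103/3584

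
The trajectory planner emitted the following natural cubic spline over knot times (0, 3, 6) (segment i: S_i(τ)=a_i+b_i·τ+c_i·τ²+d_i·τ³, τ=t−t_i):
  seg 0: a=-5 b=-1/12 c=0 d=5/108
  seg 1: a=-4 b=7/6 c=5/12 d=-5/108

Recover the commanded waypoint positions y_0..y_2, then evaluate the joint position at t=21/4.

y_0=-5 y_1=-4 y_2=2
S(21/4) = 53/256

y_0 = S_0(0) = a_0 = -5
y_1 = S_1(0) = a_1 = -4
y_2 = S_1(3) = 2
t_q=21/4 is in segment 1 (τ=9/4); S_1(τ)=53/256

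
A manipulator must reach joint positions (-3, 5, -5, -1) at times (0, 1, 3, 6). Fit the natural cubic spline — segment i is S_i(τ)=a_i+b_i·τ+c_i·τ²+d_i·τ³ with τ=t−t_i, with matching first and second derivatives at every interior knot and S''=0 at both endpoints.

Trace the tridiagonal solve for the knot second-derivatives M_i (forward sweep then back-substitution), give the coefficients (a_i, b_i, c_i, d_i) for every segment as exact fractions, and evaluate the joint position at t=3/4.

Δ: Δ0=8, Δ1=-5, Δ2=4/3
row 1: diag=6, rhs=-78; c'=1/3, d'=-13
row 2: denom=10−2·1/3=28/3; d'=(38−2·-13)/(28/3)=48/7
back: M2=48/7
back: M1=-13−1/3·48/7=-107/7
M: M0=0, M1=-107/7, M2=48/7, M3=0
seg 0: a=-3, c=M0/2=0, d=(M1−M0)/(6·1)=-107/42, b=Δ0−h0·(2M0+M1)/6=443/42
seg 1: a=5, c=M1/2=-107/14, d=(M2−M1)/(6·2)=155/84, b=Δ1−h1·(2M1+M2)/6=61/21
seg 2: a=-5, c=M2/2=24/7, d=(M3−M2)/(6·3)=-8/21, b=Δ2−h2·(2M2+M3)/6=-116/21
t_q=3/4 → seg 0, τ=3/4; S=-3+443/42·τ+0·τ²+-107/42·τ³=491/128

  seg 0: a=-3 b=443/42 c=0 d=-107/42
  seg 1: a=5 b=61/21 c=-107/14 d=155/84
  seg 2: a=-5 b=-116/21 c=24/7 d=-8/21
S(3/4) = 491/128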